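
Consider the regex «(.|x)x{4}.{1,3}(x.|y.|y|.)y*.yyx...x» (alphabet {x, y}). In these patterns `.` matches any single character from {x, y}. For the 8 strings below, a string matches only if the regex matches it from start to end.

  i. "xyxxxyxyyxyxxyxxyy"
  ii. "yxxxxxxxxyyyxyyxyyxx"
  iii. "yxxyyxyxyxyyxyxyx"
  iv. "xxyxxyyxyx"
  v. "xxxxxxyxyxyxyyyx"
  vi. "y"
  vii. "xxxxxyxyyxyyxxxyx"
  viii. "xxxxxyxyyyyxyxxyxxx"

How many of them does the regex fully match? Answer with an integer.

i → no match — must end with "x"
ii → match
iii → no match
iv. "xxyxxyyxyx" → no match
v → no match
vi. "y" → no match — must end with "x"
vii → match
viii → no match
Total matched: 2

2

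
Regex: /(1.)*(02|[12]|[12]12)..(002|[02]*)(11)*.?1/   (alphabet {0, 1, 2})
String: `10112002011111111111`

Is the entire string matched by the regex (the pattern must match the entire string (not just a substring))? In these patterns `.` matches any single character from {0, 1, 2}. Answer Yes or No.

Yes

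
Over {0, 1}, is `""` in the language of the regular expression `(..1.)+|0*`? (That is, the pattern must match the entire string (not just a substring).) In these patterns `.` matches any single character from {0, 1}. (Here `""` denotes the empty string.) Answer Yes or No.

Yes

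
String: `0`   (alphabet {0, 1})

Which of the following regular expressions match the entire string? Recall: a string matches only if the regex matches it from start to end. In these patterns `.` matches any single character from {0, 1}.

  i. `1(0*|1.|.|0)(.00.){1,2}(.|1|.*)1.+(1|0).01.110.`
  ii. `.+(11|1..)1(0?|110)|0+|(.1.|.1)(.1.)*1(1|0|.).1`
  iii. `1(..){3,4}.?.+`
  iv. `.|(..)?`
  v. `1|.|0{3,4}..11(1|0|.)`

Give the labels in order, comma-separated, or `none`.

ii, iv, v

i → no match — must start with `1`
ii → match
iii → no match — must start with `1`
iv → match
v → match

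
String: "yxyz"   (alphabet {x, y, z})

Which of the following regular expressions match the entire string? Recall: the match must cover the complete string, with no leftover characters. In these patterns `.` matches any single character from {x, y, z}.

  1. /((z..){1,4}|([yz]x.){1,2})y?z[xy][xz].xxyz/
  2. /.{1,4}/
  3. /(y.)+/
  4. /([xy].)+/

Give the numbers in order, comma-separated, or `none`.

1 → no match — must end with "xxyz"
2 → match
3 → match
4 → match

2, 3, 4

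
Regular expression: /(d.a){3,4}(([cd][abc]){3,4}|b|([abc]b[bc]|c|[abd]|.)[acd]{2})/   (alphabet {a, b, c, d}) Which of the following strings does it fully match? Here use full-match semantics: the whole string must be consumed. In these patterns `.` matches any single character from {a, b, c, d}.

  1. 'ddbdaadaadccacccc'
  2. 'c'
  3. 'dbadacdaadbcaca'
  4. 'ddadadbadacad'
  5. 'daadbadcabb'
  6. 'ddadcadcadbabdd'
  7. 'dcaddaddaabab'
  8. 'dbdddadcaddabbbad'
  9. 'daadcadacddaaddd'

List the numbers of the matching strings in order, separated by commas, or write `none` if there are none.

6

1 → no match
2. 'c' → no match — must start with 'd'
3 → no match
4 → no match
5. 'daadbadcabb' → no match
6 → match
7 → no match
8 → no match
9 → no match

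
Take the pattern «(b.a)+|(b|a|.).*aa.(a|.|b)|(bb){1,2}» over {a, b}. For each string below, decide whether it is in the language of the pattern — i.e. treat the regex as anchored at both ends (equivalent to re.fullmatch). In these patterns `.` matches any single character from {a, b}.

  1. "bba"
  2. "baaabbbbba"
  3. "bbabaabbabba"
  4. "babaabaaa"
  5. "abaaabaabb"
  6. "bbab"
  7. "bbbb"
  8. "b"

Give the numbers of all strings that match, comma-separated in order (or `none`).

1, 3, 5, 7

1. "bba" → match
2. "baaabbbbba" → no match
3. "bbabaabbabba" → match
4. "babaabaaa" → no match
5. "abaaabaabb" → match
6. "bbab" → no match
7. "bbbb" → match
8. "b" → no match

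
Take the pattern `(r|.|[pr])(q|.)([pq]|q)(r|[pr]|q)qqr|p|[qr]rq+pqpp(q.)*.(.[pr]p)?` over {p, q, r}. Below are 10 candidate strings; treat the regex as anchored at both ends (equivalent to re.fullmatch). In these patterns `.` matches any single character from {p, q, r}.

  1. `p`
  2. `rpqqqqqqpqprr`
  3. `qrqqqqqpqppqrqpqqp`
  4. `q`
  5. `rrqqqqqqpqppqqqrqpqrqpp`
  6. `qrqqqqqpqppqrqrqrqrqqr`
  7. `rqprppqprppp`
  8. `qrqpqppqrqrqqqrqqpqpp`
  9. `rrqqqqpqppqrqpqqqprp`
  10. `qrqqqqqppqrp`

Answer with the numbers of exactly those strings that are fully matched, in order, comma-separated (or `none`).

1 → match
2 → no match
3 → match
4 → no match
5 → match
6 → match
7 → no match
8 → match
9 → match
10 → no match

1, 3, 5, 6, 8, 9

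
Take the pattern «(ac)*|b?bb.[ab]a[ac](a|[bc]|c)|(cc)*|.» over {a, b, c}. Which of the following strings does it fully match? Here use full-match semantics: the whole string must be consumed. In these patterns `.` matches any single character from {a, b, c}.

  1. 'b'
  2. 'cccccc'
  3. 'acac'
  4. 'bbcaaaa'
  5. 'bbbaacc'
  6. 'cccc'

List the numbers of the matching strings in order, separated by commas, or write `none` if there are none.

1, 2, 3, 4, 5, 6

1 → match
2 → match
3 → match
4 → match
5 → match
6 → match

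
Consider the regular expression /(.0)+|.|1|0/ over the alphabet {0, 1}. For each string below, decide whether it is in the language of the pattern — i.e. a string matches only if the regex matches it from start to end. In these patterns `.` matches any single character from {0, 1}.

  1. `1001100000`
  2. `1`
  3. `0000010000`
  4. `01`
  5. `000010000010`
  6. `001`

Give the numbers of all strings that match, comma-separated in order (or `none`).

2, 5

1 → no match
2 → match
3 → no match
4 → no match
5 → match
6 → no match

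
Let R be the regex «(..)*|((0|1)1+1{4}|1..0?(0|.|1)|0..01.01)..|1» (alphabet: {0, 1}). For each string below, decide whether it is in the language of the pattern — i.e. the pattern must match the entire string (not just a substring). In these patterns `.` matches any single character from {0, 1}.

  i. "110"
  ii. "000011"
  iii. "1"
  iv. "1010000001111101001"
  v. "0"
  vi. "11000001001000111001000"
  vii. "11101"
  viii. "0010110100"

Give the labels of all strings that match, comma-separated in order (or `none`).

i → no match
ii → match
iii → match
iv → no match
v → no match
vi → no match
vii → no match
viii → match

ii, iii, viii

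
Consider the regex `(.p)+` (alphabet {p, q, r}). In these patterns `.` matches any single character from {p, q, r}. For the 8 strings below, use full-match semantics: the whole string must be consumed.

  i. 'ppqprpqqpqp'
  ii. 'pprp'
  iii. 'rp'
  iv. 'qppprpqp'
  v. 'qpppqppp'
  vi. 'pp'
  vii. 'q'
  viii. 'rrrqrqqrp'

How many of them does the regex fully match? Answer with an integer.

i → no match
ii → match
iii → match
iv → match
v → match
vi → match
vii → no match — must end with 'p'
viii → no match
Total matched: 5

5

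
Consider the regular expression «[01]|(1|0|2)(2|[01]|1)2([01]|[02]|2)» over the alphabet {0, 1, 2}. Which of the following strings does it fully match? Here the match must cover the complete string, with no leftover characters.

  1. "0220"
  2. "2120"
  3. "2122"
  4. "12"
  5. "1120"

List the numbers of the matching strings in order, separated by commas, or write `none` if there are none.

1. "0220" → match
2. "2120" → match
3. "2122" → match
4. "12" → no match
5. "1120" → match

1, 2, 3, 5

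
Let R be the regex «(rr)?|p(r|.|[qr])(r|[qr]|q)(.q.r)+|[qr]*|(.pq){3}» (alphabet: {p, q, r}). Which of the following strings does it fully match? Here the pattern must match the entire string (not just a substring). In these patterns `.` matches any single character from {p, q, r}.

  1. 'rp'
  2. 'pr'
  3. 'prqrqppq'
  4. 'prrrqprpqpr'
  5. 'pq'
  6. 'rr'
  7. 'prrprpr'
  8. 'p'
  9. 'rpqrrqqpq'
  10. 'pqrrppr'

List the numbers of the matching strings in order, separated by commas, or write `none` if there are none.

1. 'rp' → no match
2. 'pr' → no match
3. 'prqrqppq' → no match
4. 'prrrqprpqpr' → match
5. 'pq' → no match
6. 'rr' → match
7. 'prrprpr' → no match
8. 'p' → no match
9. 'rpqrrqqpq' → no match
10. 'pqrrppr' → no match

4, 6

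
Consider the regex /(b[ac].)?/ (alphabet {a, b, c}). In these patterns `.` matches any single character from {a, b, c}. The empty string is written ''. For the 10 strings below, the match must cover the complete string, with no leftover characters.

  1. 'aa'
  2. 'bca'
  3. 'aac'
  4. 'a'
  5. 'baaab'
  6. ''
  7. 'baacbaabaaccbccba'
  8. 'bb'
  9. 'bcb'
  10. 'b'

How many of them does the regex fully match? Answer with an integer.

3

1. 'aa' → no match
2. 'bca' → match
3. 'aac' → no match
4. 'a' → no match
5. 'baaab' → no match
6. '' → match
7 → no match
8. 'bb' → no match
9. 'bcb' → match
10. 'b' → no match
Total matched: 3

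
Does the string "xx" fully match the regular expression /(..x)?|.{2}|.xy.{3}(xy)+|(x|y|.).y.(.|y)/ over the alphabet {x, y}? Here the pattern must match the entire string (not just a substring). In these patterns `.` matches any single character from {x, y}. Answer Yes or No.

Yes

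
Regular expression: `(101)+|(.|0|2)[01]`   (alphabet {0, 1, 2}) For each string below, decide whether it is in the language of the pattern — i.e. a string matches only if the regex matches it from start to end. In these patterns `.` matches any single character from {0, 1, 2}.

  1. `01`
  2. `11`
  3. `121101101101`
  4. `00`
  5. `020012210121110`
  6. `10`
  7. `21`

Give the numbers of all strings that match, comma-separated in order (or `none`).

1 → match
2 → match
3 → no match
4 → match
5 → no match
6 → match
7 → match

1, 2, 4, 6, 7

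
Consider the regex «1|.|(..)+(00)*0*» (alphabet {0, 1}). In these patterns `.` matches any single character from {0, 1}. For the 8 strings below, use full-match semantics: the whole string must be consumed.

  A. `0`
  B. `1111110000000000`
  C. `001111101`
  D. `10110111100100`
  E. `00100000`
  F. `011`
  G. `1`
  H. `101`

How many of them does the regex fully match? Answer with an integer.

5

A → match
B → match
C → no match
D → match
E → match
F → no match
G → match
H → no match
Total matched: 5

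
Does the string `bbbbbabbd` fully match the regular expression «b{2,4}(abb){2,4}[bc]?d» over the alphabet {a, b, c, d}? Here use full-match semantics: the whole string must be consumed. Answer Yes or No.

No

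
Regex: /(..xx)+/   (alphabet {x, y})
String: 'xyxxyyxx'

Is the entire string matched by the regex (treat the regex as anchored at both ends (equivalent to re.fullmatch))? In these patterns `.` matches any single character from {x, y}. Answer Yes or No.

Yes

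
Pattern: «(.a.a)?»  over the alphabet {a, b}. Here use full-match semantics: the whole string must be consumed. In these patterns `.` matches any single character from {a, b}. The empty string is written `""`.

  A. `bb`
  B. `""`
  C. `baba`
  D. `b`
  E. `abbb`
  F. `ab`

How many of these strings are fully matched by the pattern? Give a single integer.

A. `bb` → no match
B. `""` → match
C. `baba` → match
D. `b` → no match
E. `abbb` → no match
F. `ab` → no match
Total matched: 2

2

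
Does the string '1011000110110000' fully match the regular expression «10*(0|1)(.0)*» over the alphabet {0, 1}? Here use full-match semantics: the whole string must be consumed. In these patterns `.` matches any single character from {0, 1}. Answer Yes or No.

No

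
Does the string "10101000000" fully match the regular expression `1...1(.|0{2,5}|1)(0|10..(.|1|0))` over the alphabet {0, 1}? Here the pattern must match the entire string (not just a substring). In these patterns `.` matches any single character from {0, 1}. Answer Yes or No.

Yes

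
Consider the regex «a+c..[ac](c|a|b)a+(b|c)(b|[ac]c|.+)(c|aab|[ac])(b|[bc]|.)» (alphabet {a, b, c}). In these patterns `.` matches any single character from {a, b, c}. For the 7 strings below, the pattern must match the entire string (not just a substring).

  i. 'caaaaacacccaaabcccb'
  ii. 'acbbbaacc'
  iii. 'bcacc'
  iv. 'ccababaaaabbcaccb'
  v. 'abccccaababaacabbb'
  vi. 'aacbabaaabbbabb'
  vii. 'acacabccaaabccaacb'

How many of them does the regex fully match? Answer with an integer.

0

i → no match — must start with 'a'
ii → no match
iii → no match — must start with 'a'
iv → no match — must start with 'a'
v → no match
vi → no match
vii → no match
Total matched: 0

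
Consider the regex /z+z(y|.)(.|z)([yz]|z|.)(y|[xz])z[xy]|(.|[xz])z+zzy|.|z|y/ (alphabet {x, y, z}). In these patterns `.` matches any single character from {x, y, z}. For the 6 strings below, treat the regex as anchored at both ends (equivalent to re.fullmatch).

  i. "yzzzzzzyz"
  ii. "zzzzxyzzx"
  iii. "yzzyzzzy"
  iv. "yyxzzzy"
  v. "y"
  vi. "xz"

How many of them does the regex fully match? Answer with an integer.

i. "yzzzzzzyz" → no match
ii. "zzzzxyzzx" → match
iii. "yzzyzzzy" → no match
iv. "yyxzzzy" → no match
v. "y" → match
vi. "xz" → no match
Total matched: 2

2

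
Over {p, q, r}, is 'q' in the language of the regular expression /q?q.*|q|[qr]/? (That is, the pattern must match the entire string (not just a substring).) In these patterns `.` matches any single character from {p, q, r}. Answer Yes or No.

Yes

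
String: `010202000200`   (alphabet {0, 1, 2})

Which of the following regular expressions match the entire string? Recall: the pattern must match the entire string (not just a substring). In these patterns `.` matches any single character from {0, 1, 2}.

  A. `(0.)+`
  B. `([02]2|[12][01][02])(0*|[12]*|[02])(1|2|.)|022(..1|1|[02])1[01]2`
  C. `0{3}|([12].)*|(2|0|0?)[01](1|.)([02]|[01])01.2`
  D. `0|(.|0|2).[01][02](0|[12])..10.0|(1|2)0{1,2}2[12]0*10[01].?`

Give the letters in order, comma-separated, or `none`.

A

A → match
B → no match
C → no match
D → no match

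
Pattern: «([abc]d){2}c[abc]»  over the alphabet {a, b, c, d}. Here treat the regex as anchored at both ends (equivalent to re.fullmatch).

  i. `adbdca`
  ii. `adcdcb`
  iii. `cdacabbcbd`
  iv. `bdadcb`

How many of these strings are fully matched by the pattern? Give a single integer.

3

i → match
ii → match
iii → no match
iv → match
Total matched: 3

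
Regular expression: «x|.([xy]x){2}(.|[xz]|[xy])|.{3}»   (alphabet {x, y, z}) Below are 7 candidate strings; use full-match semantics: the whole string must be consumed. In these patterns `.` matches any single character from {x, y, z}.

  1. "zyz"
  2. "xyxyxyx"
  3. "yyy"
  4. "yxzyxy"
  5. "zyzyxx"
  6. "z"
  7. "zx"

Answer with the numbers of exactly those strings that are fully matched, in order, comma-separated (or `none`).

1, 3

1 → match
2 → no match
3 → match
4 → no match
5 → no match
6 → no match
7 → no match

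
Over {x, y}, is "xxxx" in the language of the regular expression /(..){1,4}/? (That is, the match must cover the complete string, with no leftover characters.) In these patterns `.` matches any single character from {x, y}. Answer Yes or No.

Yes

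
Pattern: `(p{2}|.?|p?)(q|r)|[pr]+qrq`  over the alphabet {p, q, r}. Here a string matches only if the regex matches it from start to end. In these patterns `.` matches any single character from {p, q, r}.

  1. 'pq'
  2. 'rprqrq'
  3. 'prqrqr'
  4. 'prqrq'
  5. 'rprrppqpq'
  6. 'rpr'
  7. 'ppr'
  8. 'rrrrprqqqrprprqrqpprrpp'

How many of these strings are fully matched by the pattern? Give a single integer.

1. 'pq' → match
2. 'rprqrq' → match
3. 'prqrqr' → no match
4. 'prqrq' → match
5. 'rprrppqpq' → no match
6. 'rpr' → no match
7. 'ppr' → match
8 → no match
Total matched: 4

4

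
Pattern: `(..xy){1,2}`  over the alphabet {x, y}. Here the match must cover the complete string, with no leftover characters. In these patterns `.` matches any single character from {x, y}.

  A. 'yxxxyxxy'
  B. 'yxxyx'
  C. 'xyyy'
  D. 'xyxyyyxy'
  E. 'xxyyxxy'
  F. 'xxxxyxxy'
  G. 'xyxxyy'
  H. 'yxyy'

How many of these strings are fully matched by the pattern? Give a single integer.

A → no match
B → no match — must end with 'xy'
C → no match — must end with 'xy'
D → match
E → no match
F → no match
G → no match — must end with 'xy'
H → no match — must end with 'xy'
Total matched: 1

1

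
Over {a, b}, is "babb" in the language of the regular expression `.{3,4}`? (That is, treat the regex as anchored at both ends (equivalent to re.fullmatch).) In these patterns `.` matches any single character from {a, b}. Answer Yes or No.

Yes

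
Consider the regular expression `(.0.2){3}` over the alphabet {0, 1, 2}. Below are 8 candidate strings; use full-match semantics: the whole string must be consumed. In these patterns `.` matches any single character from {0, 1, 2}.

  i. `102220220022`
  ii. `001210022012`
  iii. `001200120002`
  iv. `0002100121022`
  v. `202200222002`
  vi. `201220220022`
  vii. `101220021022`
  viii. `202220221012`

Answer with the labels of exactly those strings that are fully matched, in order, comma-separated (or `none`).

i, ii, iii, v, vi, vii, viii

i → match
ii → match
iii → match
iv → no match
v → match
vi → match
vii → match
viii → match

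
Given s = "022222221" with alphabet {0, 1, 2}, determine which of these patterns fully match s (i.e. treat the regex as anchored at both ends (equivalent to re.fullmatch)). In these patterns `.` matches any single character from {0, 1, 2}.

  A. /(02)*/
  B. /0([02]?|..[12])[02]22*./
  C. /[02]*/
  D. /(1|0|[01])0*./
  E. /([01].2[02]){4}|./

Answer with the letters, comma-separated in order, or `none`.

A → no match
B → match
C → no match
D → no match
E → no match

B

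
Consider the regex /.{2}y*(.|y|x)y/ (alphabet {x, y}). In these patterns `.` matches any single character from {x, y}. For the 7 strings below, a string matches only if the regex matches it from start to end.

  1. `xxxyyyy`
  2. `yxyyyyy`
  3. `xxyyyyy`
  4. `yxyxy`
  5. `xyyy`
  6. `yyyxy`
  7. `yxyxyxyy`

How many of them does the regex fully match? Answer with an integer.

5

1 → no match
2 → match
3 → match
4 → match
5 → match
6 → match
7 → no match
Total matched: 5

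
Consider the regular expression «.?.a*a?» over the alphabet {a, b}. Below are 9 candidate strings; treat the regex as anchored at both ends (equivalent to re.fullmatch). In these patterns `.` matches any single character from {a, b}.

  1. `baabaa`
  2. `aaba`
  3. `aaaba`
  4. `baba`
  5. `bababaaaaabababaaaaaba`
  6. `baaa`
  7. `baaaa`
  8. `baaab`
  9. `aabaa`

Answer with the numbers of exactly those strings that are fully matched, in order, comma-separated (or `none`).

1 → no match
2 → no match
3 → no match
4 → no match
5 → no match
6 → match
7 → match
8 → no match
9 → no match

6, 7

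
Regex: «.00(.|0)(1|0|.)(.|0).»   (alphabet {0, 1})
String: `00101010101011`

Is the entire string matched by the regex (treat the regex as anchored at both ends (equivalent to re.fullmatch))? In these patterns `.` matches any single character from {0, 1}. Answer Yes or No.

No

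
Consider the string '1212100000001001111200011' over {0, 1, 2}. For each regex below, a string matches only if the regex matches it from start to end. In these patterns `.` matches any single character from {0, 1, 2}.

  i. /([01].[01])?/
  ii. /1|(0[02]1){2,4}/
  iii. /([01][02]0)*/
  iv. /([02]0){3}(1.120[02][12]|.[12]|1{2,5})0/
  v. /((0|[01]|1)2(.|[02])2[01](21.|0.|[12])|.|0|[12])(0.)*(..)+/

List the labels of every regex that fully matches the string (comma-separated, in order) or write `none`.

v

i → no match
ii → no match
iii → no match
iv → no match — must end with '0'
v → match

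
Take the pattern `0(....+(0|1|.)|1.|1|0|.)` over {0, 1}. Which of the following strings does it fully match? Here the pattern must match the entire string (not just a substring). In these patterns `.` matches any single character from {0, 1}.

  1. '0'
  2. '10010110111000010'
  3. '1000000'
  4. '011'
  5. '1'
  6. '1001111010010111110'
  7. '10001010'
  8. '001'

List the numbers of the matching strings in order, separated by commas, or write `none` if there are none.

4

1 → no match
2 → no match — must start with '0'
3 → no match — must start with '0'
4 → match
5 → no match — must start with '0'
6 → no match — must start with '0'
7 → no match — must start with '0'
8 → no match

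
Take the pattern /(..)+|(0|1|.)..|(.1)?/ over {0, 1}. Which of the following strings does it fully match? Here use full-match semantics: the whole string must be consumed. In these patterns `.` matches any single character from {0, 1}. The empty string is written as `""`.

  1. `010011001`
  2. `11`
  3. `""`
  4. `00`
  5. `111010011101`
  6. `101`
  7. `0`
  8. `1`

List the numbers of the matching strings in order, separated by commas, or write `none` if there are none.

2, 3, 4, 5, 6

1 → no match
2 → match
3 → match
4 → match
5 → match
6 → match
7 → no match
8 → no match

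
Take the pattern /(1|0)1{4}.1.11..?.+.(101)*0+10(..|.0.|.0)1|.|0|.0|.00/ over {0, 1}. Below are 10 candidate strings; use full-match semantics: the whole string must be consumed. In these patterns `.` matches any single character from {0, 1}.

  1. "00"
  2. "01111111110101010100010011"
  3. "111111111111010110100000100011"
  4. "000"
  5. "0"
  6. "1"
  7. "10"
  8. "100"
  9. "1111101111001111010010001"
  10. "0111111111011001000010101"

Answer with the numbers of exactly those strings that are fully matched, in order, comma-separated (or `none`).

1 → match
2 → match
3 → match
4 → match
5 → match
6 → match
7 → match
8 → match
9 → match
10 → match

1, 2, 3, 4, 5, 6, 7, 8, 9, 10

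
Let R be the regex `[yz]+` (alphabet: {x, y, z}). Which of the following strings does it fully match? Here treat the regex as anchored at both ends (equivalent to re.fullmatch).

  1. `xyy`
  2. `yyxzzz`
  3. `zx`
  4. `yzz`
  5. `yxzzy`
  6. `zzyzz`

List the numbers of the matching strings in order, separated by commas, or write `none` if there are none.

4, 6

1 → no match
2 → no match
3 → no match
4 → match
5 → no match
6 → match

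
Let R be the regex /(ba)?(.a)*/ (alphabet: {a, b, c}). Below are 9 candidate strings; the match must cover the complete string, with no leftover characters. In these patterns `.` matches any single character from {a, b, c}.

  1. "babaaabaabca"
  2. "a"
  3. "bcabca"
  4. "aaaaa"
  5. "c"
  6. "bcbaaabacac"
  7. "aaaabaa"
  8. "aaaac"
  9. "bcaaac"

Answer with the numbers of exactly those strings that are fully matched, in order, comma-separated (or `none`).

none

1 → no match
2 → no match
3 → no match
4 → no match
5 → no match
6 → no match
7 → no match
8 → no match
9 → no match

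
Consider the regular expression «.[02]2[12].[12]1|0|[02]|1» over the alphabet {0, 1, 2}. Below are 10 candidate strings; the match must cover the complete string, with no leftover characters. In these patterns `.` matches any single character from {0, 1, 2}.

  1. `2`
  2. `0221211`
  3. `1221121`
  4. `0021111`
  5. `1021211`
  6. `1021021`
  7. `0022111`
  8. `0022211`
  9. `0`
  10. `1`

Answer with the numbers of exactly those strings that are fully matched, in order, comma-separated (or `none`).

1 → match
2 → match
3 → match
4 → match
5 → match
6 → match
7 → match
8 → match
9 → match
10 → match

1, 2, 3, 4, 5, 6, 7, 8, 9, 10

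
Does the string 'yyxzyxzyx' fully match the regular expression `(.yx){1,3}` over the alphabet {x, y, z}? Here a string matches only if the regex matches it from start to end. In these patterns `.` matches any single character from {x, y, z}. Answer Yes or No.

Yes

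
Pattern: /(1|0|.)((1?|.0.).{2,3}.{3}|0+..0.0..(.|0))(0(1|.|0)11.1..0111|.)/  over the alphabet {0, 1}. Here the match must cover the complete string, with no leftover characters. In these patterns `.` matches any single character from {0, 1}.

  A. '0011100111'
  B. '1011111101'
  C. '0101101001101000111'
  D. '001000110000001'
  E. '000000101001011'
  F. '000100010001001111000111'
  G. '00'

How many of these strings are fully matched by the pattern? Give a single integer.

1

A → no match
B → no match
C → match
D → no match
E → no match
F → no match
G → no match
Total matched: 1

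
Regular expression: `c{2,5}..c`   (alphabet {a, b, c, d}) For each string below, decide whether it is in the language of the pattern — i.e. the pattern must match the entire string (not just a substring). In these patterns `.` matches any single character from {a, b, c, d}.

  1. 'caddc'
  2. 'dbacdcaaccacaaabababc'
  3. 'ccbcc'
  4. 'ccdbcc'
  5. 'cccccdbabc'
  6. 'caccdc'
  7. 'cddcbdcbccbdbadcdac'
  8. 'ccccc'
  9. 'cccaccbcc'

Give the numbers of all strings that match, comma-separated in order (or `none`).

1 → no match
2 → no match — must start with 'c'
3 → match
4 → no match
5 → no match
6 → no match
7 → no match
8 → match
9 → no match

3, 8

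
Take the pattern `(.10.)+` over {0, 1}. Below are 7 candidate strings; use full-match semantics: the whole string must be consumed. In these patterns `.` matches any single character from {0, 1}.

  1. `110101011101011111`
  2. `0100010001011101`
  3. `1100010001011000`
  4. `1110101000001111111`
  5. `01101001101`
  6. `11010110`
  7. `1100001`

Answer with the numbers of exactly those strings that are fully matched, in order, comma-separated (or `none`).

1 → no match
2 → match
3 → no match
4 → no match
5 → no match
6 → no match
7 → no match

2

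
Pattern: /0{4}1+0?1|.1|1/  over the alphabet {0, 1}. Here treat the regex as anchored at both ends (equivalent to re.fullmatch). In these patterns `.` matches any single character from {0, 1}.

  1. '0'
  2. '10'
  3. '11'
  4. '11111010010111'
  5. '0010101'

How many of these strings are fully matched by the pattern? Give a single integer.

1

1 → no match — must end with '1'
2 → no match — must end with '1'
3 → match
4 → no match
5 → no match
Total matched: 1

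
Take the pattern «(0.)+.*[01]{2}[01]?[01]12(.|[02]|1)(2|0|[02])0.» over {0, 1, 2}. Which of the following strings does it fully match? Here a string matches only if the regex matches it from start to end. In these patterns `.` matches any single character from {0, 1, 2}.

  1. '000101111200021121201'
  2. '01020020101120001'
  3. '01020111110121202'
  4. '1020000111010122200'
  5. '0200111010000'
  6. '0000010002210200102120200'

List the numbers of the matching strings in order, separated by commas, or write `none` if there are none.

2, 3

1 → no match
2 → match
3 → match
4 → no match — must start with '0'
5 → no match
6 → no match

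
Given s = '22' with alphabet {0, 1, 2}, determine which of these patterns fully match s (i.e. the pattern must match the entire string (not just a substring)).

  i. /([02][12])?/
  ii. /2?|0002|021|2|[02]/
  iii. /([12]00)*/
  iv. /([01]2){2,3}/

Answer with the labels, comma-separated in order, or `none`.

i → match
ii → no match
iii → no match
iv → no match

i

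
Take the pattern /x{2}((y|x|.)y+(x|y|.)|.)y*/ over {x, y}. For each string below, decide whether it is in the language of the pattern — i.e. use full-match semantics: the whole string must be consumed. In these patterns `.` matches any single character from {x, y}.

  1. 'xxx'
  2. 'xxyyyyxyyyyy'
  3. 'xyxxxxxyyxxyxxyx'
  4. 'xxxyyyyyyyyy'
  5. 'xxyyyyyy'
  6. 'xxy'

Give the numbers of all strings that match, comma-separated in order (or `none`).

1 → match
2 → match
3 → no match
4 → match
5 → match
6 → match

1, 2, 4, 5, 6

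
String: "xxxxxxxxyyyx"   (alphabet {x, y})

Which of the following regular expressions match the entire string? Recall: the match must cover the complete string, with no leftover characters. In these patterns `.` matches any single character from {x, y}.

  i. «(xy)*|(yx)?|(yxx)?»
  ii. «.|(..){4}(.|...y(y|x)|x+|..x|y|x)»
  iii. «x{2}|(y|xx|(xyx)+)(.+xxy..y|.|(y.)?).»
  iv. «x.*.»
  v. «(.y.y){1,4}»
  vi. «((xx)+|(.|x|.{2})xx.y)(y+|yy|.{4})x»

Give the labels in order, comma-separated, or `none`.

i → no match
ii → no match
iii → no match
iv → match
v → no match — must end with "y"
vi → match

iv, vi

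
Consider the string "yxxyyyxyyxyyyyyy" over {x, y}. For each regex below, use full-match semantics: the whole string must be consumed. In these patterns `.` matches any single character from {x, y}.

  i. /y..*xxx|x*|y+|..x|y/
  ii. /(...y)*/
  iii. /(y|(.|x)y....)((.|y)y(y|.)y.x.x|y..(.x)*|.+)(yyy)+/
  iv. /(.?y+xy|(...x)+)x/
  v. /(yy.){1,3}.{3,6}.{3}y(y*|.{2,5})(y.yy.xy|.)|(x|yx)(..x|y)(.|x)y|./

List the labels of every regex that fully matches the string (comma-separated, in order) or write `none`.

ii, iii

i → no match
ii → match
iii → match
iv → no match — must end with "x"
v → no match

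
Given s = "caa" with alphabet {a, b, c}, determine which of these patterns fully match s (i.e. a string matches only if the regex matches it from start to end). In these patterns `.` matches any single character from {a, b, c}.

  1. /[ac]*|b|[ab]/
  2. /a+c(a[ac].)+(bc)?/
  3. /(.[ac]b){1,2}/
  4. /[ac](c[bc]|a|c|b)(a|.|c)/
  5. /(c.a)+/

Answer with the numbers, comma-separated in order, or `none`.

1 → match
2 → no match — must start with "a"
3 → no match — must end with "b"
4 → match
5 → match

1, 4, 5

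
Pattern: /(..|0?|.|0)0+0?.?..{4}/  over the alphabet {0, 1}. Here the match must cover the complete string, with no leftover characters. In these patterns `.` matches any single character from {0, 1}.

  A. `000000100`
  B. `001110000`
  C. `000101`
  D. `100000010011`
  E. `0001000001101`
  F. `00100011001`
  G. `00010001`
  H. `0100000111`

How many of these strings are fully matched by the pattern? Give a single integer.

5

A → match
B → no match
C → match
D → match
E → no match
F → no match
G → match
H → match
Total matched: 5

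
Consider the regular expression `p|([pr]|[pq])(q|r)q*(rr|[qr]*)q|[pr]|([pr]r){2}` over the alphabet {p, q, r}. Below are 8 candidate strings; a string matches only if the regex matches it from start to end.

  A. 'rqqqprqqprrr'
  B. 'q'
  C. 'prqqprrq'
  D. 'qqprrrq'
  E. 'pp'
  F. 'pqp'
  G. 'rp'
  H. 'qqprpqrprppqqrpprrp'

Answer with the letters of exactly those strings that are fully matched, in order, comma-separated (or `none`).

none

A → no match
B → no match
C → no match
D → no match
E → no match
F → no match
G → no match
H → no match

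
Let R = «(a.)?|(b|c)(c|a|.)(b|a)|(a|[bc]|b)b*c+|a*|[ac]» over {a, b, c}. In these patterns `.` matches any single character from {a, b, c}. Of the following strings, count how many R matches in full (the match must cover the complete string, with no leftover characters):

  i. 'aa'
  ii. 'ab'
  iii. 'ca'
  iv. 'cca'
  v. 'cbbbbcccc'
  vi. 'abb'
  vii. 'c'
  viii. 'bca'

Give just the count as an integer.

i. 'aa' → match
ii. 'ab' → match
iii. 'ca' → no match
iv. 'cca' → match
v. 'cbbbbcccc' → match
vi. 'abb' → no match
vii. 'c' → match
viii. 'bca' → match
Total matched: 6

6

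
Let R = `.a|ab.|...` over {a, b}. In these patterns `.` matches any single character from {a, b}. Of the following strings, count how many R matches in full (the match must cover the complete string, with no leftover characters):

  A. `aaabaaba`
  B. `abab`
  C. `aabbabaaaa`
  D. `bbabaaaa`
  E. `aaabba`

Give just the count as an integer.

A → no match
B → no match
C → no match
D → no match
E → no match
Total matched: 0

0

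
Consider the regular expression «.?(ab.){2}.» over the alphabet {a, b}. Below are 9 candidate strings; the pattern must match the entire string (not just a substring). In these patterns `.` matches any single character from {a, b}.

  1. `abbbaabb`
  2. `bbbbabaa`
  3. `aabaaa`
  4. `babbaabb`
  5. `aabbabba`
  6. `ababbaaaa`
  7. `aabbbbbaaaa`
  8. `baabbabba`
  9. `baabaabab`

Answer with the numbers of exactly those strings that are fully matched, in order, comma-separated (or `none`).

1 → no match
2 → no match
3 → no match
4 → no match
5 → match
6 → no match
7 → no match
8 → no match
9 → no match

5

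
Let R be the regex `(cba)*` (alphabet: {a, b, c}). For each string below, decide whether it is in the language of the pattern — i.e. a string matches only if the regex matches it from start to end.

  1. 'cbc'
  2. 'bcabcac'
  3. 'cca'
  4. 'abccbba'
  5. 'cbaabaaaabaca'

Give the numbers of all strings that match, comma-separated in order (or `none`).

none

1 → no match
2 → no match
3 → no match
4 → no match
5 → no match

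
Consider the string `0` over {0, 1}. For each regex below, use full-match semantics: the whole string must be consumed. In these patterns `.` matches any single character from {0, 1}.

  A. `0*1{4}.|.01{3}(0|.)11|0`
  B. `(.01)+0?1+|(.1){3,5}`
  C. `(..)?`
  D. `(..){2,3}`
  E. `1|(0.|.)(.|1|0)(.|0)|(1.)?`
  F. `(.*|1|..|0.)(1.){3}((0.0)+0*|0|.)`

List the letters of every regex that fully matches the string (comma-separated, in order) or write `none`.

A

A → match
B → no match — must end with `1`
C → no match
D → no match
E → no match
F → no match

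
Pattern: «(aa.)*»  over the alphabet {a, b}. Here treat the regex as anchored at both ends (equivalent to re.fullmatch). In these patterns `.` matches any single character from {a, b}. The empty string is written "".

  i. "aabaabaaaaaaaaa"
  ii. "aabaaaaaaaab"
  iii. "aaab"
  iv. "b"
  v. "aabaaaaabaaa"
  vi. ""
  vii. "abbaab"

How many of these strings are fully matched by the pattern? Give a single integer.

i → match
ii. "aabaaaaaaaab" → match
iii. "aaab" → no match
iv. "b" → no match
v. "aabaaaaabaaa" → match
vi. "" → match
vii. "abbaab" → no match
Total matched: 4

4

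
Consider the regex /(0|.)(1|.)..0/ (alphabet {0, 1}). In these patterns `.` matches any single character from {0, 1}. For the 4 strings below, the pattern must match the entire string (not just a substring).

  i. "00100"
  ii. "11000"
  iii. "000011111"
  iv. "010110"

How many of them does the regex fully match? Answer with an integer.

i → match
ii → match
iii → no match — must end with "0"
iv → no match
Total matched: 2

2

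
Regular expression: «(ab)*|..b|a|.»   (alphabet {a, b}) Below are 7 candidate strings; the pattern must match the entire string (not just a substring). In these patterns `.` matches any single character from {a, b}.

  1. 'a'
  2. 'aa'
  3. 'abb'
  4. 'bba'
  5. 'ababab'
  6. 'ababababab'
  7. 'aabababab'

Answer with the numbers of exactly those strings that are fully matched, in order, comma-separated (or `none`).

1 → match
2 → no match
3 → match
4 → no match
5 → match
6 → match
7 → no match

1, 3, 5, 6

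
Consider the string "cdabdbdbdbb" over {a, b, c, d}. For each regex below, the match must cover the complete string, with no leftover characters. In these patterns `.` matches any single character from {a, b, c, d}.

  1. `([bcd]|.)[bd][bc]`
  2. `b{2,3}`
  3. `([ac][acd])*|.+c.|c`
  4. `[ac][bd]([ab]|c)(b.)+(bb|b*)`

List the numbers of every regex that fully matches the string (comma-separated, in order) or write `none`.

1 → no match
2 → no match — must start with "b"
3 → no match
4 → match

4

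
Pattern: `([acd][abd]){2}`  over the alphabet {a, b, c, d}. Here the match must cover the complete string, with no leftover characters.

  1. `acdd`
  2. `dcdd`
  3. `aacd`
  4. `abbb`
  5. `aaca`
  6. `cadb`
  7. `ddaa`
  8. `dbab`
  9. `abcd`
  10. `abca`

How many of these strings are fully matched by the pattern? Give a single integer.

7

1 → no match
2 → no match
3 → match
4 → no match
5 → match
6 → match
7 → match
8 → match
9 → match
10 → match
Total matched: 7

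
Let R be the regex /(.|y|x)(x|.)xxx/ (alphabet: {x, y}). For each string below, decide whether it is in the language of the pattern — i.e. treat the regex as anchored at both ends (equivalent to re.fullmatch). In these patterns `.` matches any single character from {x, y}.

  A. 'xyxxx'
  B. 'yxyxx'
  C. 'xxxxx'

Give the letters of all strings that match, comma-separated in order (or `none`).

A → match
B → no match — must end with 'xxx'
C → match

A, C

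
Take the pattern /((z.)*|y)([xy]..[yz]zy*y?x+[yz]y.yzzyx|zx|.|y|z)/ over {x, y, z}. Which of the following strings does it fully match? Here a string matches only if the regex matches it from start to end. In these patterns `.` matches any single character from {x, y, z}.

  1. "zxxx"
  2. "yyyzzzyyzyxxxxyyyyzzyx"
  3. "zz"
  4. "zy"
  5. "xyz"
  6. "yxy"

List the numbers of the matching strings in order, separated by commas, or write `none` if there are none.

1 → no match
2 → no match
3 → no match
4 → no match
5 → no match
6 → no match

none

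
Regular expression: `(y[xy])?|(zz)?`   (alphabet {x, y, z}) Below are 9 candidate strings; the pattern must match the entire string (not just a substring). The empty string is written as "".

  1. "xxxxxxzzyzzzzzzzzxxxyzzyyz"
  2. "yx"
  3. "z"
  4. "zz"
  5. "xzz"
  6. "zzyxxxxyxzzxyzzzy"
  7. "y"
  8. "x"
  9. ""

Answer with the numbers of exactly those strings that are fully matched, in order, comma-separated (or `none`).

1 → no match
2 → match
3 → no match
4 → match
5 → no match
6 → no match
7 → no match
8 → no match
9 → match

2, 4, 9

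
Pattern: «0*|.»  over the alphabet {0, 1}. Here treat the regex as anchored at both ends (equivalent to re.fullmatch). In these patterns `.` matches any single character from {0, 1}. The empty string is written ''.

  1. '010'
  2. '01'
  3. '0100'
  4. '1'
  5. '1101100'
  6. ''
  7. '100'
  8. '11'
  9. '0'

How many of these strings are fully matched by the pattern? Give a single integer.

3

1 → no match
2 → no match
3 → no match
4 → match
5 → no match
6 → match
7 → no match
8 → no match
9 → match
Total matched: 3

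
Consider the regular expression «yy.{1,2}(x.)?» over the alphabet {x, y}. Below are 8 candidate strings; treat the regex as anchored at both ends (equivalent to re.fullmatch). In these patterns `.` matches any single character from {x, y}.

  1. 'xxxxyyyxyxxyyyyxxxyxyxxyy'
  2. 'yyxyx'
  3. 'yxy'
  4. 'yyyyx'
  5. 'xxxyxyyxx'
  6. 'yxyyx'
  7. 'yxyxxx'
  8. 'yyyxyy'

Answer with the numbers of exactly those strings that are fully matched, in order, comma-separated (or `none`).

none

1 → no match — must start with 'yy'
2 → no match
3 → no match — must start with 'yy'
4 → no match
5 → no match — must start with 'yy'
6 → no match — must start with 'yy'
7 → no match — must start with 'yy'
8 → no match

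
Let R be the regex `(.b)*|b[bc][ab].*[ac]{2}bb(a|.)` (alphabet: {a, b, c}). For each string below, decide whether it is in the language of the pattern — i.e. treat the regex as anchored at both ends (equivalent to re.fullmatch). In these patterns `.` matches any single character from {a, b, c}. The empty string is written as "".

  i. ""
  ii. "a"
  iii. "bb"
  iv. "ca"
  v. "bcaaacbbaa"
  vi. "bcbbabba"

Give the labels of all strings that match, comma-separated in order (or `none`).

i → match
ii → no match
iii → match
iv → no match
v → no match
vi → no match

i, iii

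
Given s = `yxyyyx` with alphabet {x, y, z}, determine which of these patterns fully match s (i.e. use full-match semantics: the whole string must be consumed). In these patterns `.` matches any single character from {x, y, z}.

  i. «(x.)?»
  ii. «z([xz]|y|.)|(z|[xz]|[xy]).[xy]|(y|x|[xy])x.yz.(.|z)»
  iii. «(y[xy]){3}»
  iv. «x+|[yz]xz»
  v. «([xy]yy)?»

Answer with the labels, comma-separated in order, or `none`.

iii

i → no match
ii → no match
iii → match
iv → no match
v → no match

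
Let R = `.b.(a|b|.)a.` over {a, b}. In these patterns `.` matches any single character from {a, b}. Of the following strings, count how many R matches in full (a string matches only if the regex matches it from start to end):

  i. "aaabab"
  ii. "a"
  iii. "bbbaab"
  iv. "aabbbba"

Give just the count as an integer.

1

i → no match
ii → no match
iii → match
iv → no match
Total matched: 1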